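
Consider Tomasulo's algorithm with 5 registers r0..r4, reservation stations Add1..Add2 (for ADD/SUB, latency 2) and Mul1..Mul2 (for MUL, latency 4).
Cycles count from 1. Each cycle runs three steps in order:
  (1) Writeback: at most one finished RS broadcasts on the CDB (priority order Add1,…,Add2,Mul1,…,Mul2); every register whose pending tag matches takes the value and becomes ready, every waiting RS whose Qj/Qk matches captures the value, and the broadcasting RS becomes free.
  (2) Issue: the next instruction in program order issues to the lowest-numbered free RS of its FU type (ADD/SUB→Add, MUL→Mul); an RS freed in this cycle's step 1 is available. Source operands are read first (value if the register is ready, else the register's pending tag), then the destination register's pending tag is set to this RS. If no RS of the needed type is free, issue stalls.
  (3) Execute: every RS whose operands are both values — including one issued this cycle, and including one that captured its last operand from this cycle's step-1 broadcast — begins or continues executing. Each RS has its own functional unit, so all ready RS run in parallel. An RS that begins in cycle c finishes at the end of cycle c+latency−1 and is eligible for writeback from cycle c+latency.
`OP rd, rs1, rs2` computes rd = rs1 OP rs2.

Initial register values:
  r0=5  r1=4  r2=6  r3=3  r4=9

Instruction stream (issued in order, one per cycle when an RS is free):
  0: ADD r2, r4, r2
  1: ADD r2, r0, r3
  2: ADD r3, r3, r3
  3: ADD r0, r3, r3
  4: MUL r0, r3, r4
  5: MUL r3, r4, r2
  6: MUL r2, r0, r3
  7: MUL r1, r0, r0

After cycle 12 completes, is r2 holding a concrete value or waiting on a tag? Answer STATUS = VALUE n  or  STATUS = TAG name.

c1: issue ADD r2<-Add1 | r0:5,r1:4,r2:Add1,r3:3,r4:9
c2: issue ADD r2<-Add2 | r0:5,r1:4,r2:Add2,r3:3,r4:9
c3: CDB Add1=15; issue ADD r3<-Add1 | r0:5,r1:4,r2:Add2,r3:Add1,r4:9
c4: CDB Add2=8; issue ADD r0<-Add2 | r0:Add2,r1:4,r2:8,r3:Add1,r4:9
c5: CDB Add1=6; issue MUL r0<-Mul1 | r0:Mul1,r1:4,r2:8,r3:6,r4:9
c6: issue MUL r3<-Mul2 | r0:Mul1,r1:4,r2:8,r3:Mul2,r4:9
c7: CDB Add2=12; stall | r0:Mul1,r1:4,r2:8,r3:Mul2,r4:9
c8: stall | r0:Mul1,r1:4,r2:8,r3:Mul2,r4:9
c9: CDB Mul1=54; issue MUL r2<-Mul1 | r0:54,r1:4,r2:Mul1,r3:Mul2,r4:9
c10: CDB Mul2=72; issue MUL r1<-Mul2 | r0:54,r1:Mul2,r2:Mul1,r3:72,r4:9
c11: - | r0:54,r1:Mul2,r2:Mul1,r3:72,r4:9
c12: - | r0:54,r1:Mul2,r2:Mul1,r3:72,r4:9

STATUS = TAG Mul1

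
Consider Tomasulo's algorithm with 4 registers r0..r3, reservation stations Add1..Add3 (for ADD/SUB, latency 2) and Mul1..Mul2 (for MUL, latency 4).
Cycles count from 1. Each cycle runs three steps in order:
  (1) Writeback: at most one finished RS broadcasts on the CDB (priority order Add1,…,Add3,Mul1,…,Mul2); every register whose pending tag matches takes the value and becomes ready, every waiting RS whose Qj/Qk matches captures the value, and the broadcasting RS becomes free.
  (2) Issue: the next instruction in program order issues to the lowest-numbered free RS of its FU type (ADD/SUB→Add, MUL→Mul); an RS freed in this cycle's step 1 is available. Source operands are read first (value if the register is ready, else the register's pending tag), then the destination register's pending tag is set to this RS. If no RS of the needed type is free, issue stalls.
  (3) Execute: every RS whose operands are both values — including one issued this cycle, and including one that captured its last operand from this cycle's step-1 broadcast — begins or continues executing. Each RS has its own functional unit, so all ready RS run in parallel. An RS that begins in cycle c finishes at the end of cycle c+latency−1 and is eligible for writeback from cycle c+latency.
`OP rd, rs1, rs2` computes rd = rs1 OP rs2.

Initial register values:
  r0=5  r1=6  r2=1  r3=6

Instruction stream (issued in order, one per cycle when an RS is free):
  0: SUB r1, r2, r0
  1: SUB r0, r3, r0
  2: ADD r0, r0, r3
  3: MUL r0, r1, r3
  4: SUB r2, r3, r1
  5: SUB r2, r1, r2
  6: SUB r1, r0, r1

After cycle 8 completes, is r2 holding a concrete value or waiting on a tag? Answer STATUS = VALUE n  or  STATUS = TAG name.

  c1: issue SUB r1<-Add1  regs: r0:5,r1:Add1,r2:1,r3:6
  c2: issue SUB r0<-Add2  regs: r0:Add2,r1:Add1,r2:1,r3:6
  c3: CDB Add1=-4; issue ADD r0<-Add1  regs: r0:Add1,r1:-4,r2:1,r3:6
  c4: CDB Add2=1; issue MUL r0<-Mul1  regs: r0:Mul1,r1:-4,r2:1,r3:6
  c5: issue SUB r2<-Add2  regs: r0:Mul1,r1:-4,r2:Add2,r3:6
  c6: CDB Add1=7; issue SUB r2<-Add1  regs: r0:Mul1,r1:-4,r2:Add1,r3:6
  c7: CDB Add2=10; issue SUB r1<-Add2  regs: r0:Mul1,r1:Add2,r2:Add1,r3:6
  c8: CDB Mul1=-24  regs: r0:-24,r1:Add2,r2:Add1,r3:6

STATUS = TAG Add1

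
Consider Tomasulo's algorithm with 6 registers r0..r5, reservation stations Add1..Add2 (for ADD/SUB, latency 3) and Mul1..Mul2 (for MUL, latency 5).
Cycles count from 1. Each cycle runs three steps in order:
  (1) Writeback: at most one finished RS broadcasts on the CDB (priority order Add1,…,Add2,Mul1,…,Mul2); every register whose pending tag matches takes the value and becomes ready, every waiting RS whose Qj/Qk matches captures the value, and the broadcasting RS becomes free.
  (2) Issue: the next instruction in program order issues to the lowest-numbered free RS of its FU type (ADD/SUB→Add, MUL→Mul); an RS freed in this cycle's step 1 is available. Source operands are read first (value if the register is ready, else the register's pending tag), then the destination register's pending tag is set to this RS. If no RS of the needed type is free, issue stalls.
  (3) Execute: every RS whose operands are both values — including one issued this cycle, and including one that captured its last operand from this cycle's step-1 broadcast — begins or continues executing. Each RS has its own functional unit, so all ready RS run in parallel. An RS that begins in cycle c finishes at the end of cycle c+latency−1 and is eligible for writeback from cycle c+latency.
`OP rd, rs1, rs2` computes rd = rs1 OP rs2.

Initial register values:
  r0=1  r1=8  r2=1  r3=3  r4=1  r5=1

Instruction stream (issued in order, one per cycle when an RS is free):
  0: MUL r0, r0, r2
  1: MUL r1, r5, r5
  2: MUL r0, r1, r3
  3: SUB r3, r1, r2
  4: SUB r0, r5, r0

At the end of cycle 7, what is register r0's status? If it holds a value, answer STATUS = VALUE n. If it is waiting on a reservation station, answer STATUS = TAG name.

cycle 1: issue MUL r0<-Mul1 // r0:Mul1,r1:8,r2:1,r3:3,r4:1,r5:1
cycle 2: issue MUL r1<-Mul2 // r0:Mul1,r1:Mul2,r2:1,r3:3,r4:1,r5:1
cycle 3: stall // r0:Mul1,r1:Mul2,r2:1,r3:3,r4:1,r5:1
cycle 4: stall // r0:Mul1,r1:Mul2,r2:1,r3:3,r4:1,r5:1
cycle 5: stall // r0:Mul1,r1:Mul2,r2:1,r3:3,r4:1,r5:1
cycle 6: CDB Mul1=1; issue MUL r0<-Mul1 // r0:Mul1,r1:Mul2,r2:1,r3:3,r4:1,r5:1
cycle 7: CDB Mul2=1; issue SUB r3<-Add1 // r0:Mul1,r1:1,r2:1,r3:Add1,r4:1,r5:1

STATUS = TAG Mul1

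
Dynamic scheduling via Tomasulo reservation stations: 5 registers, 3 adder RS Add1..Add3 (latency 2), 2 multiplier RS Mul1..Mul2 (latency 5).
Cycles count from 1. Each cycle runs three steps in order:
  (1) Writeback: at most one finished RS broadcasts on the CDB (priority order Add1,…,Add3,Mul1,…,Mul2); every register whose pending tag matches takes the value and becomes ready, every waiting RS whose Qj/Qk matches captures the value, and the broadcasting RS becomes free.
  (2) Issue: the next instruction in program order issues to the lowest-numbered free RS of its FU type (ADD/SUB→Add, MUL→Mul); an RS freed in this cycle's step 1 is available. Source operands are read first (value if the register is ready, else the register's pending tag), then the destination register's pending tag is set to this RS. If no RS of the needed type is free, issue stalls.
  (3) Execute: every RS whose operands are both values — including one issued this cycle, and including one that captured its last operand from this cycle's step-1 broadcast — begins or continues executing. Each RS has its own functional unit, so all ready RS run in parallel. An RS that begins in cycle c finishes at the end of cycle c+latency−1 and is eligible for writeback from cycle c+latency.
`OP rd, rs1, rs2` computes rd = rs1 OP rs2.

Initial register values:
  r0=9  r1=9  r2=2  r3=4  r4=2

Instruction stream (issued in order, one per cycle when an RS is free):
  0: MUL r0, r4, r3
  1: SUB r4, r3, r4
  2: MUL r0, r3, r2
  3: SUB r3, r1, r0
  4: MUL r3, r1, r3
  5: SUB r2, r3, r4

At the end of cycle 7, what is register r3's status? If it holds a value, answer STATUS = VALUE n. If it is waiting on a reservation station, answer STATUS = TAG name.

STATUS = TAG Mul1

c1: issue MUL r0<-Mul1 | r0:Mul1,r1:9,r2:2,r3:4,r4:2
c2: issue SUB r4<-Add1 | r0:Mul1,r1:9,r2:2,r3:4,r4:Add1
c3: issue MUL r0<-Mul2 | r0:Mul2,r1:9,r2:2,r3:4,r4:Add1
c4: CDB Add1=2; issue SUB r3<-Add1 | r0:Mul2,r1:9,r2:2,r3:Add1,r4:2
c5: stall | r0:Mul2,r1:9,r2:2,r3:Add1,r4:2
c6: CDB Mul1=8; issue MUL r3<-Mul1 | r0:Mul2,r1:9,r2:2,r3:Mul1,r4:2
c7: issue SUB r2<-Add2 | r0:Mul2,r1:9,r2:Add2,r3:Mul1,r4:2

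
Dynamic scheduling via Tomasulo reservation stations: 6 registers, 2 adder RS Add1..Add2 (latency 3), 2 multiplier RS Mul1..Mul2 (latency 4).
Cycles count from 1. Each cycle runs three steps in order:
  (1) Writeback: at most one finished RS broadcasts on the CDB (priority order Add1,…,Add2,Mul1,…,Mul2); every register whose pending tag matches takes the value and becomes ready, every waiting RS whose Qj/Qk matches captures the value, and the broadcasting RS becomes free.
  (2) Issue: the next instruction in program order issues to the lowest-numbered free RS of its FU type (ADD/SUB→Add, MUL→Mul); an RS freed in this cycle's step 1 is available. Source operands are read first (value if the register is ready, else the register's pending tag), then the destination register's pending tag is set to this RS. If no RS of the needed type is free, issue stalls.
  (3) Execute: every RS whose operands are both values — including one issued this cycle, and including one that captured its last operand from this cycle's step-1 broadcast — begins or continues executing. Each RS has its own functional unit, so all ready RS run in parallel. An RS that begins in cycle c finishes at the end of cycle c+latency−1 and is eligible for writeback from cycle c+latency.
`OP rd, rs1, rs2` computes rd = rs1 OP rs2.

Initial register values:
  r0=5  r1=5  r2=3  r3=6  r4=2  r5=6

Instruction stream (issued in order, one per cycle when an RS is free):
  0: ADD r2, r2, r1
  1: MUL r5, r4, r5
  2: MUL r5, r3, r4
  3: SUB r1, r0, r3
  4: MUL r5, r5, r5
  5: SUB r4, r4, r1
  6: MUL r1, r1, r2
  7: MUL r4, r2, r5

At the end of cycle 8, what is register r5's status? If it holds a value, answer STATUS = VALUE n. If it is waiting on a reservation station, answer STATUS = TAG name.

  c1: issue ADD r2<-Add1  regs: r0:5,r1:5,r2:Add1,r3:6,r4:2,r5:6
  c2: issue MUL r5<-Mul1  regs: r0:5,r1:5,r2:Add1,r3:6,r4:2,r5:Mul1
  c3: issue MUL r5<-Mul2  regs: r0:5,r1:5,r2:Add1,r3:6,r4:2,r5:Mul2
  c4: CDB Add1=8; issue SUB r1<-Add1  regs: r0:5,r1:Add1,r2:8,r3:6,r4:2,r5:Mul2
  c5: stall  regs: r0:5,r1:Add1,r2:8,r3:6,r4:2,r5:Mul2
  c6: CDB Mul1=12; issue MUL r5<-Mul1  regs: r0:5,r1:Add1,r2:8,r3:6,r4:2,r5:Mul1
  c7: CDB Add1=-1; issue SUB r4<-Add1  regs: r0:5,r1:-1,r2:8,r3:6,r4:Add1,r5:Mul1
  c8: CDB Mul2=12; issue MUL r1<-Mul2  regs: r0:5,r1:Mul2,r2:8,r3:6,r4:Add1,r5:Mul1

STATUS = TAG Mul1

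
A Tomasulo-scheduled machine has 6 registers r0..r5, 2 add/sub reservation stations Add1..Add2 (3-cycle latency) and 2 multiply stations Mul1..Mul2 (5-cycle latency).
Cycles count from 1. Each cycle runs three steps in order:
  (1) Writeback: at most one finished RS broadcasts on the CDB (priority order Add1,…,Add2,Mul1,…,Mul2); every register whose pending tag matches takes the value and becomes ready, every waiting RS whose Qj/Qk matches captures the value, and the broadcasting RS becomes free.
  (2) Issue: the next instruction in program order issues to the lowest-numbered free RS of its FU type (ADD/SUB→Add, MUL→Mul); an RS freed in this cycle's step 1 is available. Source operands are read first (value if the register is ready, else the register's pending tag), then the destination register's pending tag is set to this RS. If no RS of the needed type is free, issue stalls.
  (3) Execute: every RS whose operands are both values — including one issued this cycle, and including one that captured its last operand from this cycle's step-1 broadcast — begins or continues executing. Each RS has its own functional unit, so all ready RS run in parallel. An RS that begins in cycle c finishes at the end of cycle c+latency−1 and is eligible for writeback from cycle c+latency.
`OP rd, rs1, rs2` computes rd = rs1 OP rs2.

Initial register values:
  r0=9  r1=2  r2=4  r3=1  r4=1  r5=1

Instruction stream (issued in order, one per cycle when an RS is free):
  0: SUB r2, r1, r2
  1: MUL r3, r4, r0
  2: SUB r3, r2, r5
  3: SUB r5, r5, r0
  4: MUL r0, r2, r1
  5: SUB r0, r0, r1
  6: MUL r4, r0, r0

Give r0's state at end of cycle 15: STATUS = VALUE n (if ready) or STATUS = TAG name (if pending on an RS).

cycle 1: issue SUB r2<-Add1 // r0:9,r1:2,r2:Add1,r3:1,r4:1,r5:1
cycle 2: issue MUL r3<-Mul1 // r0:9,r1:2,r2:Add1,r3:Mul1,r4:1,r5:1
cycle 3: issue SUB r3<-Add2 // r0:9,r1:2,r2:Add1,r3:Add2,r4:1,r5:1
cycle 4: CDB Add1=-2; issue SUB r5<-Add1 // r0:9,r1:2,r2:-2,r3:Add2,r4:1,r5:Add1
cycle 5: issue MUL r0<-Mul2 // r0:Mul2,r1:2,r2:-2,r3:Add2,r4:1,r5:Add1
cycle 6: stall // r0:Mul2,r1:2,r2:-2,r3:Add2,r4:1,r5:Add1
cycle 7: CDB Add1=-8; issue SUB r0<-Add1 // r0:Add1,r1:2,r2:-2,r3:Add2,r4:1,r5:-8
cycle 8: CDB Add2=-3; stall // r0:Add1,r1:2,r2:-2,r3:-3,r4:1,r5:-8
cycle 9: CDB Mul1=9; issue MUL r4<-Mul1 // r0:Add1,r1:2,r2:-2,r3:-3,r4:Mul1,r5:-8
cycle 10: CDB Mul2=-4 // r0:Add1,r1:2,r2:-2,r3:-3,r4:Mul1,r5:-8
cycle 11: - // r0:Add1,r1:2,r2:-2,r3:-3,r4:Mul1,r5:-8
cycle 12: - // r0:Add1,r1:2,r2:-2,r3:-3,r4:Mul1,r5:-8
cycle 13: CDB Add1=-6 // r0:-6,r1:2,r2:-2,r3:-3,r4:Mul1,r5:-8
cycle 14: - // r0:-6,r1:2,r2:-2,r3:-3,r4:Mul1,r5:-8
cycle 15: - // r0:-6,r1:2,r2:-2,r3:-3,r4:Mul1,r5:-8

STATUS = VALUE -6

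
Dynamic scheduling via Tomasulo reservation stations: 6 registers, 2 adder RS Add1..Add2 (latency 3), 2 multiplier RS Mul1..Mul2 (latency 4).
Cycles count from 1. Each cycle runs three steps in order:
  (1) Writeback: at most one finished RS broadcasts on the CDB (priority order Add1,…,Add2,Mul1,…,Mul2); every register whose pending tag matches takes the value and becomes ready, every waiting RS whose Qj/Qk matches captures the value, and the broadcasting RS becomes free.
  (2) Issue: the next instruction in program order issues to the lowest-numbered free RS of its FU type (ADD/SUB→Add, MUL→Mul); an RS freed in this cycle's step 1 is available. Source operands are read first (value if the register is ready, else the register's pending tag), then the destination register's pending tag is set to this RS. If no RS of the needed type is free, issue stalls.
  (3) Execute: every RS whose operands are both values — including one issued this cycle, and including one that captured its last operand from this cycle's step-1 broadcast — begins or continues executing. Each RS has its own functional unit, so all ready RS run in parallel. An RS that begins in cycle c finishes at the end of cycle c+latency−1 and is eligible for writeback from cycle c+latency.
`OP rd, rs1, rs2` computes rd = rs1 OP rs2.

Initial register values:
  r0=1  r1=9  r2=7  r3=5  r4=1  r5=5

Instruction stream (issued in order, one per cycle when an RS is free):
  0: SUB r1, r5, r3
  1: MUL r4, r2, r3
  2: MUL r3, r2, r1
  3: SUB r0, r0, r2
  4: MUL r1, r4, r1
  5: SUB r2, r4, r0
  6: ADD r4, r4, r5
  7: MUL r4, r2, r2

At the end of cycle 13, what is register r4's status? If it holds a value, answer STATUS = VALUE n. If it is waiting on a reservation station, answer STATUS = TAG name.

  c1: issue SUB r1<-Add1  regs: r0:1,r1:Add1,r2:7,r3:5,r4:1,r5:5
  c2: issue MUL r4<-Mul1  regs: r0:1,r1:Add1,r2:7,r3:5,r4:Mul1,r5:5
  c3: issue MUL r3<-Mul2  regs: r0:1,r1:Add1,r2:7,r3:Mul2,r4:Mul1,r5:5
  c4: CDB Add1=0; issue SUB r0<-Add1  regs: r0:Add1,r1:0,r2:7,r3:Mul2,r4:Mul1,r5:5
  c5: stall  regs: r0:Add1,r1:0,r2:7,r3:Mul2,r4:Mul1,r5:5
  c6: CDB Mul1=35; issue MUL r1<-Mul1  regs: r0:Add1,r1:Mul1,r2:7,r3:Mul2,r4:35,r5:5
  c7: CDB Add1=-6; issue SUB r2<-Add1  regs: r0:-6,r1:Mul1,r2:Add1,r3:Mul2,r4:35,r5:5
  c8: CDB Mul2=0; issue ADD r4<-Add2  regs: r0:-6,r1:Mul1,r2:Add1,r3:0,r4:Add2,r5:5
  c9: issue MUL r4<-Mul2  regs: r0:-6,r1:Mul1,r2:Add1,r3:0,r4:Mul2,r5:5
  c10: CDB Add1=41  regs: r0:-6,r1:Mul1,r2:41,r3:0,r4:Mul2,r5:5
  c11: CDB Add2=40  regs: r0:-6,r1:Mul1,r2:41,r3:0,r4:Mul2,r5:5
  c12: CDB Mul1=0  regs: r0:-6,r1:0,r2:41,r3:0,r4:Mul2,r5:5
  c13: -  regs: r0:-6,r1:0,r2:41,r3:0,r4:Mul2,r5:5

STATUS = TAG Mul2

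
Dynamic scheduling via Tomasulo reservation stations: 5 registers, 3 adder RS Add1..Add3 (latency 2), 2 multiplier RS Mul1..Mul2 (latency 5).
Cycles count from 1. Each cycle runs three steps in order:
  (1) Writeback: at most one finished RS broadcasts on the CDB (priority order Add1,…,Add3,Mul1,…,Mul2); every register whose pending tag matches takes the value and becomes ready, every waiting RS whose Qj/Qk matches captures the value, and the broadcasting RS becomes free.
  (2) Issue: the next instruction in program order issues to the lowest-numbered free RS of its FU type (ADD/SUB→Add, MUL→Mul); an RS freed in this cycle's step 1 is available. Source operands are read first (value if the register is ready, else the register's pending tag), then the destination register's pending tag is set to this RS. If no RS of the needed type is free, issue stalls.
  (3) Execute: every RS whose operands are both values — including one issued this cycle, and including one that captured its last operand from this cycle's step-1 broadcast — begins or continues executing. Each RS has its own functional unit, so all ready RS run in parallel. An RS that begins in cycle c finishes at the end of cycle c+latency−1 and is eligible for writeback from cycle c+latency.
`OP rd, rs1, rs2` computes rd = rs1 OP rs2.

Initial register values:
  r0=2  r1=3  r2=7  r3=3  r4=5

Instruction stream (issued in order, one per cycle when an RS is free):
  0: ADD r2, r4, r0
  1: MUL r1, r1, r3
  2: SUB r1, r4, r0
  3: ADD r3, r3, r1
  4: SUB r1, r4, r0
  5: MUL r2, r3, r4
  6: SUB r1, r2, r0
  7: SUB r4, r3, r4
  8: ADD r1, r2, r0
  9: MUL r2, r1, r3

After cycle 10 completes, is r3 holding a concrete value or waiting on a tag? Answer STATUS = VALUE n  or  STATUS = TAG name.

  c1: issue ADD r2<-Add1  regs: r0:2,r1:3,r2:Add1,r3:3,r4:5
  c2: issue MUL r1<-Mul1  regs: r0:2,r1:Mul1,r2:Add1,r3:3,r4:5
  c3: CDB Add1=7; issue SUB r1<-Add1  regs: r0:2,r1:Add1,r2:7,r3:3,r4:5
  c4: issue ADD r3<-Add2  regs: r0:2,r1:Add1,r2:7,r3:Add2,r4:5
  c5: CDB Add1=3; issue SUB r1<-Add1  regs: r0:2,r1:Add1,r2:7,r3:Add2,r4:5
  c6: issue MUL r2<-Mul2  regs: r0:2,r1:Add1,r2:Mul2,r3:Add2,r4:5
  c7: CDB Add1=3; issue SUB r1<-Add1  regs: r0:2,r1:Add1,r2:Mul2,r3:Add2,r4:5
  c8: CDB Add2=6; issue SUB r4<-Add2  regs: r0:2,r1:Add1,r2:Mul2,r3:6,r4:Add2
  c9: CDB Mul1=9; issue ADD r1<-Add3  regs: r0:2,r1:Add3,r2:Mul2,r3:6,r4:Add2
  c10: CDB Add2=1; issue MUL r2<-Mul1  regs: r0:2,r1:Add3,r2:Mul1,r3:6,r4:1

STATUS = VALUE 6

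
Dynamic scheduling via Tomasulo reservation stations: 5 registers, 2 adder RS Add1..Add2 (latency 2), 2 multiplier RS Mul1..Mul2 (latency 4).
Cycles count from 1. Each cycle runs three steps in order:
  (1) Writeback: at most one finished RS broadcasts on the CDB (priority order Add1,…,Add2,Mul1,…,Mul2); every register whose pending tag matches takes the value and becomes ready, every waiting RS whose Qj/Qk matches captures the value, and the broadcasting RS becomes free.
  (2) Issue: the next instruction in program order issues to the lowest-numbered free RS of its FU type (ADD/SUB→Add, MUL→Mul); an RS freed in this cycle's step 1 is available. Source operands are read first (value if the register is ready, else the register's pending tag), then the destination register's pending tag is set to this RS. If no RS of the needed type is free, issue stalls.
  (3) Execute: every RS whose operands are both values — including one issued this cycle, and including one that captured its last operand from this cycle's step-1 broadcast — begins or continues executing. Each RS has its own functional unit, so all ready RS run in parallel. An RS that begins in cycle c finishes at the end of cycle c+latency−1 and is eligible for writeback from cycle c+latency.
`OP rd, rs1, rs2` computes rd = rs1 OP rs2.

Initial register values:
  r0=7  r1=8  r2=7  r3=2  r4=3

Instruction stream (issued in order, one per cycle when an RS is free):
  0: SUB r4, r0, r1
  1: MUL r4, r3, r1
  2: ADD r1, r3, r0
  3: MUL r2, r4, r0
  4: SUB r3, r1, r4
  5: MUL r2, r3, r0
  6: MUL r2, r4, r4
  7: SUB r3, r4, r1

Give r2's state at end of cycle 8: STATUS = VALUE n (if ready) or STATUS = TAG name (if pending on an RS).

STATUS = TAG Mul1

c1: issue SUB r4<-Add1 | r0:7,r1:8,r2:7,r3:2,r4:Add1
c2: issue MUL r4<-Mul1 | r0:7,r1:8,r2:7,r3:2,r4:Mul1
c3: CDB Add1=-1; issue ADD r1<-Add1 | r0:7,r1:Add1,r2:7,r3:2,r4:Mul1
c4: issue MUL r2<-Mul2 | r0:7,r1:Add1,r2:Mul2,r3:2,r4:Mul1
c5: CDB Add1=9; issue SUB r3<-Add1 | r0:7,r1:9,r2:Mul2,r3:Add1,r4:Mul1
c6: CDB Mul1=16; issue MUL r2<-Mul1 | r0:7,r1:9,r2:Mul1,r3:Add1,r4:16
c7: stall | r0:7,r1:9,r2:Mul1,r3:Add1,r4:16
c8: CDB Add1=-7; stall | r0:7,r1:9,r2:Mul1,r3:-7,r4:16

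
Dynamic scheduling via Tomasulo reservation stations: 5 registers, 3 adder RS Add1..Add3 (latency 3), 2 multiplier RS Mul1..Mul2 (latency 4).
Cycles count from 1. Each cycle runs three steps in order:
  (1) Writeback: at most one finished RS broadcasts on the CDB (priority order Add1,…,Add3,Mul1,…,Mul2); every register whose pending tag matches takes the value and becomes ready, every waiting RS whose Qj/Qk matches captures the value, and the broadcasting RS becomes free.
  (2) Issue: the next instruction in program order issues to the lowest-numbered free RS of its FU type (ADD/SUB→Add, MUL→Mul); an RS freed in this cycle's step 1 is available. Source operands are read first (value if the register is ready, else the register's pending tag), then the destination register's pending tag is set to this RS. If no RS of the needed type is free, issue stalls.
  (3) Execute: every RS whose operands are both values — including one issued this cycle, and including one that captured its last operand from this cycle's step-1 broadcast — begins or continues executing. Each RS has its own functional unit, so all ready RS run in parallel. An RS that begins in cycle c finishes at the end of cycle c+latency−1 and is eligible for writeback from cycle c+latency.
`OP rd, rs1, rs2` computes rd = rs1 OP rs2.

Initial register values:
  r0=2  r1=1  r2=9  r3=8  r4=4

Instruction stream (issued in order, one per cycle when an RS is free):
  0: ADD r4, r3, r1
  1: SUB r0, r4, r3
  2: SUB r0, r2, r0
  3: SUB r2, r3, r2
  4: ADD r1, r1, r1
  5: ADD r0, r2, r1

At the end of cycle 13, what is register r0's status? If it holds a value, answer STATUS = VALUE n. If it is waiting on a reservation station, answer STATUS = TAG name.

c1: issue ADD r4<-Add1 | r0:2,r1:1,r2:9,r3:8,r4:Add1
c2: issue SUB r0<-Add2 | r0:Add2,r1:1,r2:9,r3:8,r4:Add1
c3: issue SUB r0<-Add3 | r0:Add3,r1:1,r2:9,r3:8,r4:Add1
c4: CDB Add1=9; issue SUB r2<-Add1 | r0:Add3,r1:1,r2:Add1,r3:8,r4:9
c5: stall | r0:Add3,r1:1,r2:Add1,r3:8,r4:9
c6: stall | r0:Add3,r1:1,r2:Add1,r3:8,r4:9
c7: CDB Add1=-1; issue ADD r1<-Add1 | r0:Add3,r1:Add1,r2:-1,r3:8,r4:9
c8: CDB Add2=1; issue ADD r0<-Add2 | r0:Add2,r1:Add1,r2:-1,r3:8,r4:9
c9: - | r0:Add2,r1:Add1,r2:-1,r3:8,r4:9
c10: CDB Add1=2 | r0:Add2,r1:2,r2:-1,r3:8,r4:9
c11: CDB Add3=8 | r0:Add2,r1:2,r2:-1,r3:8,r4:9
c12: - | r0:Add2,r1:2,r2:-1,r3:8,r4:9
c13: CDB Add2=1 | r0:1,r1:2,r2:-1,r3:8,r4:9

STATUS = VALUE 1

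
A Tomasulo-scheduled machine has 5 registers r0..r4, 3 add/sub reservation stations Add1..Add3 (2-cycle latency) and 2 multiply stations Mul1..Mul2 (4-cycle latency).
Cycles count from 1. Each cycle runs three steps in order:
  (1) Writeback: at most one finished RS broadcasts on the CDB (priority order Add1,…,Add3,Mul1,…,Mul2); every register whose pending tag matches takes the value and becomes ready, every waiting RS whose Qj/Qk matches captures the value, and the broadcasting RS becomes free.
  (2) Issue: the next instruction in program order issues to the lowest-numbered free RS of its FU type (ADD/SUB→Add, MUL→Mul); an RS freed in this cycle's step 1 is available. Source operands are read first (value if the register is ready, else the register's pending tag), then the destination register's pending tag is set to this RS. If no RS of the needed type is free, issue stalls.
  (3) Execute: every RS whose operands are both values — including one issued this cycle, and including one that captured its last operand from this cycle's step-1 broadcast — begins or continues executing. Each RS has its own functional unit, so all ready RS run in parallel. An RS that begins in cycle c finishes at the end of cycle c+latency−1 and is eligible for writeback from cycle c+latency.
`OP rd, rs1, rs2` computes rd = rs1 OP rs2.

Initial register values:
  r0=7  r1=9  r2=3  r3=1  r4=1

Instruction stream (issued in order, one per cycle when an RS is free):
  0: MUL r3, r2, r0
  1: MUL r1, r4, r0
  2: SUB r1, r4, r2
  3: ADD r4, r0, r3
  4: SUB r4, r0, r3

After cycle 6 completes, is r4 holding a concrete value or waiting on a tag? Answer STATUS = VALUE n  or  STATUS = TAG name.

STATUS = TAG Add1

cycle 1: issue MUL r3<-Mul1 // r0:7,r1:9,r2:3,r3:Mul1,r4:1
cycle 2: issue MUL r1<-Mul2 // r0:7,r1:Mul2,r2:3,r3:Mul1,r4:1
cycle 3: issue SUB r1<-Add1 // r0:7,r1:Add1,r2:3,r3:Mul1,r4:1
cycle 4: issue ADD r4<-Add2 // r0:7,r1:Add1,r2:3,r3:Mul1,r4:Add2
cycle 5: CDB Add1=-2; issue SUB r4<-Add1 // r0:7,r1:-2,r2:3,r3:Mul1,r4:Add1
cycle 6: CDB Mul1=21 // r0:7,r1:-2,r2:3,r3:21,r4:Add1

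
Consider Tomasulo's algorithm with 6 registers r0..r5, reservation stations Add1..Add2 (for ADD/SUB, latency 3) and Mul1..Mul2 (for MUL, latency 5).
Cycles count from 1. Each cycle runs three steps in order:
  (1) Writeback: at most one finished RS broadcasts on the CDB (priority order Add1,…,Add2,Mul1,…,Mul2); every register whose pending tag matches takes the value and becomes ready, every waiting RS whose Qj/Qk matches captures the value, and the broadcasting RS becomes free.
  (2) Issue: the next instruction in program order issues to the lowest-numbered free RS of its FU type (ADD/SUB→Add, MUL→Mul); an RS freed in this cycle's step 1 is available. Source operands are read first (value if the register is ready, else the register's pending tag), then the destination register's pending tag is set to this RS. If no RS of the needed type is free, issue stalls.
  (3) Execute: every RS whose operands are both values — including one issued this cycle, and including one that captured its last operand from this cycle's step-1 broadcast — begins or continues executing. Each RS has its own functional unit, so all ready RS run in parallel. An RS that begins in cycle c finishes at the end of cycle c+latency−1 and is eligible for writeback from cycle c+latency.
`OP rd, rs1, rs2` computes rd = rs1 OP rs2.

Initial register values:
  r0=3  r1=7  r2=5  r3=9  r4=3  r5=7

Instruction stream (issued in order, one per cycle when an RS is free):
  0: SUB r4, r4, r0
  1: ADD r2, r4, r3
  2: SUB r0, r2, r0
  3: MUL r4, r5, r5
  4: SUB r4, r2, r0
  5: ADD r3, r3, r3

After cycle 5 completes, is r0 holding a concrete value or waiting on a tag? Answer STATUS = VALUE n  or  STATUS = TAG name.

  c1: issue SUB r4<-Add1  regs: r0:3,r1:7,r2:5,r3:9,r4:Add1,r5:7
  c2: issue ADD r2<-Add2  regs: r0:3,r1:7,r2:Add2,r3:9,r4:Add1,r5:7
  c3: stall  regs: r0:3,r1:7,r2:Add2,r3:9,r4:Add1,r5:7
  c4: CDB Add1=0; issue SUB r0<-Add1  regs: r0:Add1,r1:7,r2:Add2,r3:9,r4:0,r5:7
  c5: issue MUL r4<-Mul1  regs: r0:Add1,r1:7,r2:Add2,r3:9,r4:Mul1,r5:7

STATUS = TAG Add1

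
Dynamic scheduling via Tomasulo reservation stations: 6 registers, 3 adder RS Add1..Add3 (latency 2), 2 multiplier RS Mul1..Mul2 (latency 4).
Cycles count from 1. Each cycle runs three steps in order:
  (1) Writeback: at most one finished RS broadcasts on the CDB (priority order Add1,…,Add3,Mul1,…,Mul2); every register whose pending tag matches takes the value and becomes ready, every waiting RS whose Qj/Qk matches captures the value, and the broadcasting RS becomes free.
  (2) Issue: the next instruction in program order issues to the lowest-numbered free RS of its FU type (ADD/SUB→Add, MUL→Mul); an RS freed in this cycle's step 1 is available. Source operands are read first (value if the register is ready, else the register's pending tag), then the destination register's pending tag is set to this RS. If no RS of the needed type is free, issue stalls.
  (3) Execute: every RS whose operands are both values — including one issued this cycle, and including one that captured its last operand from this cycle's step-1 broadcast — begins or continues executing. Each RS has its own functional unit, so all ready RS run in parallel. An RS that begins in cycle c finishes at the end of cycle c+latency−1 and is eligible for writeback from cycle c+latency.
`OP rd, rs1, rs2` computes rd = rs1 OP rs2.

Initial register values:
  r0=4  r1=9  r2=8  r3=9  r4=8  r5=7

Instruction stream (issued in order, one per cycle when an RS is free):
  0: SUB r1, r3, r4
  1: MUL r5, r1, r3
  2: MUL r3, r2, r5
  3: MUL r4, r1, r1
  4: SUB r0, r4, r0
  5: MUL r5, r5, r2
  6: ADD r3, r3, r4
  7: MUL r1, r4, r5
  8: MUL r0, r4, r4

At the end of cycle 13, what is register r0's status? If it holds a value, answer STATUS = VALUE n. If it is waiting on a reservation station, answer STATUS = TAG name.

cycle 1: issue SUB r1<-Add1 // r0:4,r1:Add1,r2:8,r3:9,r4:8,r5:7
cycle 2: issue MUL r5<-Mul1 // r0:4,r1:Add1,r2:8,r3:9,r4:8,r5:Mul1
cycle 3: CDB Add1=1; issue MUL r3<-Mul2 // r0:4,r1:1,r2:8,r3:Mul2,r4:8,r5:Mul1
cycle 4: stall // r0:4,r1:1,r2:8,r3:Mul2,r4:8,r5:Mul1
cycle 5: stall // r0:4,r1:1,r2:8,r3:Mul2,r4:8,r5:Mul1
cycle 6: stall // r0:4,r1:1,r2:8,r3:Mul2,r4:8,r5:Mul1
cycle 7: CDB Mul1=9; issue MUL r4<-Mul1 // r0:4,r1:1,r2:8,r3:Mul2,r4:Mul1,r5:9
cycle 8: issue SUB r0<-Add1 // r0:Add1,r1:1,r2:8,r3:Mul2,r4:Mul1,r5:9
cycle 9: stall // r0:Add1,r1:1,r2:8,r3:Mul2,r4:Mul1,r5:9
cycle 10: stall // r0:Add1,r1:1,r2:8,r3:Mul2,r4:Mul1,r5:9
cycle 11: CDB Mul1=1; issue MUL r5<-Mul1 // r0:Add1,r1:1,r2:8,r3:Mul2,r4:1,r5:Mul1
cycle 12: CDB Mul2=72; issue ADD r3<-Add2 // r0:Add1,r1:1,r2:8,r3:Add2,r4:1,r5:Mul1
cycle 13: CDB Add1=-3; issue MUL r1<-Mul2 // r0:-3,r1:Mul2,r2:8,r3:Add2,r4:1,r5:Mul1

STATUS = VALUE -3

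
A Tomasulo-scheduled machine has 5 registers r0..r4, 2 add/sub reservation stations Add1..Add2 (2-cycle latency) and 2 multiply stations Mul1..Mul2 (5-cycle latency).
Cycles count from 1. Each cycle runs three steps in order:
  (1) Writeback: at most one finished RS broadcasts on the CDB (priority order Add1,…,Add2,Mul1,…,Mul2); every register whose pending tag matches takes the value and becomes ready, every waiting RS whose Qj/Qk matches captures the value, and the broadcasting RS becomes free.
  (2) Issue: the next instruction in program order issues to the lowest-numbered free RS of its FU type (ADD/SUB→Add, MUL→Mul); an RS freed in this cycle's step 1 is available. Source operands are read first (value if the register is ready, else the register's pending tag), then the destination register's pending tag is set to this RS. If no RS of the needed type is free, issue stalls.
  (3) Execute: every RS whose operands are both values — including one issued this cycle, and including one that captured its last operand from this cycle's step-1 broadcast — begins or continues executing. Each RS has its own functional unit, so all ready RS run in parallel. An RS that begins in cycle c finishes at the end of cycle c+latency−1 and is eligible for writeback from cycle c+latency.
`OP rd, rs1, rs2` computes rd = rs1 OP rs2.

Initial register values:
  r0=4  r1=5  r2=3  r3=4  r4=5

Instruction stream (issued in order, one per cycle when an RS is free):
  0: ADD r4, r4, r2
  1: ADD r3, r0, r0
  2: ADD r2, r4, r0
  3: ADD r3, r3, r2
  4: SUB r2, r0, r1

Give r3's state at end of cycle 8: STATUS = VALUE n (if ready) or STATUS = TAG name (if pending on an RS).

STATUS = VALUE 20

c1: issue ADD r4<-Add1 | r0:4,r1:5,r2:3,r3:4,r4:Add1
c2: issue ADD r3<-Add2 | r0:4,r1:5,r2:3,r3:Add2,r4:Add1
c3: CDB Add1=8; issue ADD r2<-Add1 | r0:4,r1:5,r2:Add1,r3:Add2,r4:8
c4: CDB Add2=8; issue ADD r3<-Add2 | r0:4,r1:5,r2:Add1,r3:Add2,r4:8
c5: CDB Add1=12; issue SUB r2<-Add1 | r0:4,r1:5,r2:Add1,r3:Add2,r4:8
c6: - | r0:4,r1:5,r2:Add1,r3:Add2,r4:8
c7: CDB Add1=-1 | r0:4,r1:5,r2:-1,r3:Add2,r4:8
c8: CDB Add2=20 | r0:4,r1:5,r2:-1,r3:20,r4:8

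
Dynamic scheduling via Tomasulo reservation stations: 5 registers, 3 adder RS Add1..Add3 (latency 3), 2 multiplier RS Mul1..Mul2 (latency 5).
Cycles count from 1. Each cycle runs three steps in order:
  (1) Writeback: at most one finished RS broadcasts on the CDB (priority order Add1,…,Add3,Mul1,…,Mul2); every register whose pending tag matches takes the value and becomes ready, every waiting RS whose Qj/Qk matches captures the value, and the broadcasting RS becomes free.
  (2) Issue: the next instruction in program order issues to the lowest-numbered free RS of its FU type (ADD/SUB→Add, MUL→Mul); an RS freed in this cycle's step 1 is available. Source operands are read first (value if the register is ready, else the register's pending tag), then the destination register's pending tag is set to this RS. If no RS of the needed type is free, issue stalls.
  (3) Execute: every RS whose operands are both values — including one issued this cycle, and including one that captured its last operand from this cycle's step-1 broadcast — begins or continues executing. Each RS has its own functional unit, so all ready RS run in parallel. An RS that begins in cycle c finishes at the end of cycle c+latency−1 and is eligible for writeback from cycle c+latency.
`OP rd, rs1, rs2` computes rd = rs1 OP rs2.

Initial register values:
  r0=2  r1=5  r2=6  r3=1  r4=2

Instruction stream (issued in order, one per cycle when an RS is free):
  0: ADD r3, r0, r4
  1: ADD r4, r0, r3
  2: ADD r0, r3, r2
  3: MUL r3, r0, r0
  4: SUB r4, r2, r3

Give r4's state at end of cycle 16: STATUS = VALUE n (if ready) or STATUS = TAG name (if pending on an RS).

c1: issue ADD r3<-Add1 | r0:2,r1:5,r2:6,r3:Add1,r4:2
c2: issue ADD r4<-Add2 | r0:2,r1:5,r2:6,r3:Add1,r4:Add2
c3: issue ADD r0<-Add3 | r0:Add3,r1:5,r2:6,r3:Add1,r4:Add2
c4: CDB Add1=4; issue MUL r3<-Mul1 | r0:Add3,r1:5,r2:6,r3:Mul1,r4:Add2
c5: issue SUB r4<-Add1 | r0:Add3,r1:5,r2:6,r3:Mul1,r4:Add1
c6: - | r0:Add3,r1:5,r2:6,r3:Mul1,r4:Add1
c7: CDB Add2=6 | r0:Add3,r1:5,r2:6,r3:Mul1,r4:Add1
c8: CDB Add3=10 | r0:10,r1:5,r2:6,r3:Mul1,r4:Add1
c9: - | r0:10,r1:5,r2:6,r3:Mul1,r4:Add1
c10: - | r0:10,r1:5,r2:6,r3:Mul1,r4:Add1
c11: - | r0:10,r1:5,r2:6,r3:Mul1,r4:Add1
c12: - | r0:10,r1:5,r2:6,r3:Mul1,r4:Add1
c13: CDB Mul1=100 | r0:10,r1:5,r2:6,r3:100,r4:Add1
c14: - | r0:10,r1:5,r2:6,r3:100,r4:Add1
c15: - | r0:10,r1:5,r2:6,r3:100,r4:Add1
c16: CDB Add1=-94 | r0:10,r1:5,r2:6,r3:100,r4:-94

STATUS = VALUE -94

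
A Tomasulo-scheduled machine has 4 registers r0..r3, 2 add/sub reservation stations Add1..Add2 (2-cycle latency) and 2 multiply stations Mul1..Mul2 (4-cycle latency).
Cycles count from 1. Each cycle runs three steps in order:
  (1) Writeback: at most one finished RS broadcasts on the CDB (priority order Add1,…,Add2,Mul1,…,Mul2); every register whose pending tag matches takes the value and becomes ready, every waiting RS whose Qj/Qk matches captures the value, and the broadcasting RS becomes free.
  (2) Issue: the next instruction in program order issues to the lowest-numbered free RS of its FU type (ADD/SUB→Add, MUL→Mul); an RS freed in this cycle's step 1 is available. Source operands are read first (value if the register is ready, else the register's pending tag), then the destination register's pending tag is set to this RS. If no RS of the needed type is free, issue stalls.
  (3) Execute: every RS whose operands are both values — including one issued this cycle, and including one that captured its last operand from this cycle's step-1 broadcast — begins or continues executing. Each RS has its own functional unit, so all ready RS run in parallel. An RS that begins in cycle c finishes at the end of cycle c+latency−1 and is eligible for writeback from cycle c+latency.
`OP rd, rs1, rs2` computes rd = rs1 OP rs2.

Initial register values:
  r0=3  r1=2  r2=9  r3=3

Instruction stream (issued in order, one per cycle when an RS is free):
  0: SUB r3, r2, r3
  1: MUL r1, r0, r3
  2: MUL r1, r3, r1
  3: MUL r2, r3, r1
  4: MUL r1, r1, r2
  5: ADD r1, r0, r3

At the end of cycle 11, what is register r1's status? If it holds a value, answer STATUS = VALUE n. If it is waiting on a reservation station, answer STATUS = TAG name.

STATUS = TAG Mul2

cycle 1: issue SUB r3<-Add1 // r0:3,r1:2,r2:9,r3:Add1
cycle 2: issue MUL r1<-Mul1 // r0:3,r1:Mul1,r2:9,r3:Add1
cycle 3: CDB Add1=6; issue MUL r1<-Mul2 // r0:3,r1:Mul2,r2:9,r3:6
cycle 4: stall // r0:3,r1:Mul2,r2:9,r3:6
cycle 5: stall // r0:3,r1:Mul2,r2:9,r3:6
cycle 6: stall // r0:3,r1:Mul2,r2:9,r3:6
cycle 7: CDB Mul1=18; issue MUL r2<-Mul1 // r0:3,r1:Mul2,r2:Mul1,r3:6
cycle 8: stall // r0:3,r1:Mul2,r2:Mul1,r3:6
cycle 9: stall // r0:3,r1:Mul2,r2:Mul1,r3:6
cycle 10: stall // r0:3,r1:Mul2,r2:Mul1,r3:6
cycle 11: CDB Mul2=108; issue MUL r1<-Mul2 // r0:3,r1:Mul2,r2:Mul1,r3:6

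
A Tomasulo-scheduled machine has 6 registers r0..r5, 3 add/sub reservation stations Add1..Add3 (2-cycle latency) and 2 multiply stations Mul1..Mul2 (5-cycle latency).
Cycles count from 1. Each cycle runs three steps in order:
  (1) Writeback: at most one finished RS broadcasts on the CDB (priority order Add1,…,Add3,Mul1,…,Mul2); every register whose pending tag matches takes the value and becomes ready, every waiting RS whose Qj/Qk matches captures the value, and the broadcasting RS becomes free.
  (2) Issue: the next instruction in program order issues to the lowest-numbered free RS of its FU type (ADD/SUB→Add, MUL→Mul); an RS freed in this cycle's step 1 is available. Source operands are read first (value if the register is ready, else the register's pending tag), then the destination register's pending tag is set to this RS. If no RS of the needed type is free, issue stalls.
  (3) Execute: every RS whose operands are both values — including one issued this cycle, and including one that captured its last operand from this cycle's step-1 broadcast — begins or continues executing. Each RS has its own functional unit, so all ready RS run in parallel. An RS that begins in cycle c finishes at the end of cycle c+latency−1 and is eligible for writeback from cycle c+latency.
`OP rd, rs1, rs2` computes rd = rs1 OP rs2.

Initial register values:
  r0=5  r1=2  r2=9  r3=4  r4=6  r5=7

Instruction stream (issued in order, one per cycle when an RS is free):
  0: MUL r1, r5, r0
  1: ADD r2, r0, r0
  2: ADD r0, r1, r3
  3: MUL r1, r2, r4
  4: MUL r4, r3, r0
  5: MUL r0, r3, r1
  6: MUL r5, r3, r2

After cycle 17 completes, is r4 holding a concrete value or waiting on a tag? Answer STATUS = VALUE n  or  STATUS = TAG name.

  c1: issue MUL r1<-Mul1  regs: r0:5,r1:Mul1,r2:9,r3:4,r4:6,r5:7
  c2: issue ADD r2<-Add1  regs: r0:5,r1:Mul1,r2:Add1,r3:4,r4:6,r5:7
  c3: issue ADD r0<-Add2  regs: r0:Add2,r1:Mul1,r2:Add1,r3:4,r4:6,r5:7
  c4: CDB Add1=10; issue MUL r1<-Mul2  regs: r0:Add2,r1:Mul2,r2:10,r3:4,r4:6,r5:7
  c5: stall  regs: r0:Add2,r1:Mul2,r2:10,r3:4,r4:6,r5:7
  c6: CDB Mul1=35; issue MUL r4<-Mul1  regs: r0:Add2,r1:Mul2,r2:10,r3:4,r4:Mul1,r5:7
  c7: stall  regs: r0:Add2,r1:Mul2,r2:10,r3:4,r4:Mul1,r5:7
  c8: CDB Add2=39; stall  regs: r0:39,r1:Mul2,r2:10,r3:4,r4:Mul1,r5:7
  c9: CDB Mul2=60; issue MUL r0<-Mul2  regs: r0:Mul2,r1:60,r2:10,r3:4,r4:Mul1,r5:7
  c10: stall  regs: r0:Mul2,r1:60,r2:10,r3:4,r4:Mul1,r5:7
  c11: stall  regs: r0:Mul2,r1:60,r2:10,r3:4,r4:Mul1,r5:7
  c12: stall  regs: r0:Mul2,r1:60,r2:10,r3:4,r4:Mul1,r5:7
  c13: CDB Mul1=156; issue MUL r5<-Mul1  regs: r0:Mul2,r1:60,r2:10,r3:4,r4:156,r5:Mul1
  c14: CDB Mul2=240  regs: r0:240,r1:60,r2:10,r3:4,r4:156,r5:Mul1
  c15: -  regs: r0:240,r1:60,r2:10,r3:4,r4:156,r5:Mul1
  c16: -  regs: r0:240,r1:60,r2:10,r3:4,r4:156,r5:Mul1
  c17: -  regs: r0:240,r1:60,r2:10,r3:4,r4:156,r5:Mul1

STATUS = VALUE 156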